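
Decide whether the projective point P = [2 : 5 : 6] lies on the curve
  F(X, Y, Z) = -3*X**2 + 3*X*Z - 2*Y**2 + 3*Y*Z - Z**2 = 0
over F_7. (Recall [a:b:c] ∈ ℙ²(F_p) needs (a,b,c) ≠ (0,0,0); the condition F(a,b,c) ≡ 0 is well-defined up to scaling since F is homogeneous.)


F(2,5,6) ≡ 0 (mod 7); P is on the curve.

Evaluate F(2, 5, 6) term-by-term (mod 7).
  -3*X**2 ↦ -3·4·1·1 = -12
  3*X*Z ↦ 3·2·1·6 = 36
  -2*Y**2 ↦ -2·1·25·1 = -50
  3*Y*Z ↦ 3·1·5·6 = 90
  -Z**2 ↦ -1·1·1·36 = -36
Sum: F(2, 5, 6) = (-12) + (36) + (-50) + (90) + (-36) = 28.
Reducing mod 7: 28 ≡ 0 (mod 7).
Since F(a, b, c) ≡ 0 (mod 7), P lies on the curve.


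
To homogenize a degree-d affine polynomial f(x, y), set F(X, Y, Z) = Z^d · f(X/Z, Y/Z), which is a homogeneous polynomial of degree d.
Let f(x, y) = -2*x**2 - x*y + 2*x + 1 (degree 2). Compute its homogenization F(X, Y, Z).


F(X, Y, Z) = -2*X**2 - X*Y + 2*X*Z + Z**2

deg(f) = 2.
Substitute x = X/Z, y = Y/Z into f, then multiply by Z^2.
  monomial -2·x^2·y^0 ↦ -2·X^2·Y^0·Z^0.
  monomial -1·x^1·y^1 ↦ -1·X^1·Y^1·Z^0.
  monomial 2·x^1·y^0 ↦ 2·X^1·Y^0·Z^1.
  monomial 1·x^0·y^0 ↦ 1·X^0·Y^0·Z^2.
Collecting: F(X, Y, Z) = -2*X**2 - X*Y + 2*X*Z + Z**2.


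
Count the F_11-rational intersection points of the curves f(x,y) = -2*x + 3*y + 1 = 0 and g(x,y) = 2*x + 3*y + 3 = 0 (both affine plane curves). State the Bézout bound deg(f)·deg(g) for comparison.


Common zeros: {(5, 3)}; count = 1; Bézout bound = 1.

deg(f) = 1, deg(g) = 1, so Bézout bound = 1.
Scan x ∈ F_11. For each x, list the y ∈ F_11 with f(x, y) ≡ 0 and those with g(x, y) ≡ 0 (mod 11); the common zeros in that column are the intersection.
  x = 0: f ≡ 0 at y ∈ {7}; g ≡ 0 at y ∈ {10}; common: ∅.
  x = 1: f ≡ 0 at y ∈ {4}; g ≡ 0 at y ∈ {2}; common: ∅.
  x = 2: f ≡ 0 at y ∈ {1}; g ≡ 0 at y ∈ {5}; common: ∅.
  x = 3: f ≡ 0 at y ∈ {9}; g ≡ 0 at y ∈ {8}; common: ∅.
  x = 4: f ≡ 0 at y ∈ {6}; g ≡ 0 at y ∈ {0}; common: ∅.
  x = 5: f ≡ 0 at y ∈ {3}; g ≡ 0 at y ∈ {3}; common: {3}.
  x = 6: f ≡ 0 at y ∈ {0}; g ≡ 0 at y ∈ {6}; common: ∅.
  x = 7: f ≡ 0 at y ∈ {8}; g ≡ 0 at y ∈ {9}; common: ∅.
  x = 8: f ≡ 0 at y ∈ {5}; g ≡ 0 at y ∈ {1}; common: ∅.
  x = 9: f ≡ 0 at y ∈ {2}; g ≡ 0 at y ∈ {4}; common: ∅.
  x = 10: f ≡ 0 at y ∈ {10}; g ≡ 0 at y ∈ {7}; common: ∅.
Collecting: common zeros = {(5, 3)}, so the count is 1.
Comparison with the Bézout bound: 1 ≤ 1 = deg(f)·deg(g), as expected for curves with no common component (the bound is attained).


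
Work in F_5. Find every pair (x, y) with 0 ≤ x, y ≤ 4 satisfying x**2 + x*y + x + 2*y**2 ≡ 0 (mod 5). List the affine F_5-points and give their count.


Affine F_5-points: {(0, 0), (1, 1), (2, 1), (2, 3), (4, 0), (4, 3)}; count = 6.

For each of the 25 pairs (x, y) ∈ F_5², evaluate f(x, y) mod 5. Record the zeros.
  x = 0: [0↦0, 1↦2, 2↦3, 3↦3, 4↦2]  zeros at y ∈ {0}
  x = 1: [0↦2, 1↦0, 2↦2, 3↦3, 4↦3]  zeros at y ∈ {1}
  x = 2: [0↦1, 1↦0, 2↦3, 3↦0, 4↦1]  zeros at y ∈ {1, 3}
  x = 3: [0↦2, 1↦2, 2↦1, 3↦4, 4↦1]  zeros at y ∈ ∅
  x = 4: [0↦0, 1↦1, 2↦1, 3↦0, 4↦3]  zeros at y ∈ {0, 3}
Collecting zeros: affine points = {(0, 0), (1, 1), (2, 1), (2, 3), (4, 0), (4, 3)}.
Total count |C(F_5)_aff| = 6.


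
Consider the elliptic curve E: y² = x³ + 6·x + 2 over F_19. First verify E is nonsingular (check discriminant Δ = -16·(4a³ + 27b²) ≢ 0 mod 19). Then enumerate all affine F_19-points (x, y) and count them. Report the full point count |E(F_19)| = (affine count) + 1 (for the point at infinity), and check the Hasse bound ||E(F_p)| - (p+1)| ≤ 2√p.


Affine points = {(1, 3), (1, 16), (3, 3), (3, 16), (5, 9), (5, 10), (6, 8), (6, 11), (7, 8), (7, 11), (8, 7), (8, 12), (9, 5), (9, 14), (10, 6), (10, 13), (12, 4), (12, 15), (13, 4), (13, 15), (15, 3), (15, 16), (17, 1), (17, 18)}; affine count = 24; |E(F_19)| = 25.

Discriminant check: Δ ∝ 4a³ + 27b² = 4·6³ + 27·2² = 4·216 + 27·4 ≡ 3 (mod 19). Nonzero ⇒ E is nonsingular.
For each x ∈ F_19, compute rhs = x³ + 6·x + 2 mod 19, then count y ∈ F_19 with y² ≡ rhs.
  x = 0: rhs = 2, matching y values: none (0 points).
  x = 1: rhs = 9, matching y values: 3, 16 (2 points).
  x = 2: rhs = 3, matching y values: none (0 points).
  x = 3: rhs = 9, matching y values: 3, 16 (2 points).
  x = 4: rhs = 14, matching y values: none (0 points).
  x = 5: rhs = 5, matching y values: 9, 10 (2 points).
  x = 6: rhs = 7, matching y values: 8, 11 (2 points).
  x = 7: rhs = 7, matching y values: 8, 11 (2 points).
  x = 8: rhs = 11, matching y values: 7, 12 (2 points).
  x = 9: rhs = 6, matching y values: 5, 14 (2 points).
  x = 10: rhs = 17, matching y values: 6, 13 (2 points).
  x = 11: rhs = 12, matching y values: none (0 points).
  x = 12: rhs = 16, matching y values: 4, 15 (2 points).
  x = 13: rhs = 16, matching y values: 4, 15 (2 points).
  x = 14: rhs = 18, matching y values: none (0 points).
  x = 15: rhs = 9, matching y values: 3, 16 (2 points).
  x = 16: rhs = 14, matching y values: none (0 points).
  x = 17: rhs = 1, matching y values: 1, 18 (2 points).
  x = 18: rhs = 14, matching y values: none (0 points).
Total affine count: 24.
Full point count |E(F_19)| = 24 + 1 = 25.
Hasse bound: |25 − (19+1)| = |5| = 5 ≤ 2√19 ≈ 8.7178 ✓.


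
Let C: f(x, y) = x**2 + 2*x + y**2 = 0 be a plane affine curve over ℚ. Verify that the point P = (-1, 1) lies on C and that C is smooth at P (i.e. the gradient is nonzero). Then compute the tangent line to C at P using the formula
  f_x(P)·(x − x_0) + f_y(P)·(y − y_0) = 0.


Tangent line at P: 2*y - 2 = 0.

Step 1: f(-1, 1) = 0, so P lies on C.
Step 2: partial derivatives
  f_x(x, y) = 2*x + 2, f_y(x, y) = 2*y.
  f_x(P) = 0, f_y(P) = 2 (gradient nonzero, so P is smooth).
Step 3: tangent line at P: 0·(x − -1) + 2·(y − 1) = 0.
Expanding: 2*y - 2 = 0.


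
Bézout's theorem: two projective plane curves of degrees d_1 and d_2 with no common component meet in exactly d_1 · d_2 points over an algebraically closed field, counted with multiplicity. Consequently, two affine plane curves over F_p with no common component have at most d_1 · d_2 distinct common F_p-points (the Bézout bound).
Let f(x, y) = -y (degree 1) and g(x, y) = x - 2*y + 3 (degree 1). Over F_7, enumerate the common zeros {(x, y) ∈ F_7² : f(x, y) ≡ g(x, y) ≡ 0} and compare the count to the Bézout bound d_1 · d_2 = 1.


Common zeros: {(4, 0)}; count = 1; Bézout bound = 1.

deg(f) = 1, deg(g) = 1, so Bézout bound = 1.
Scan x ∈ F_7. For each x, list the y ∈ F_7 with f(x, y) ≡ 0 and those with g(x, y) ≡ 0 (mod 7); the common zeros in that column are the intersection.
  x = 0: f ≡ 0 at y ∈ {0}; g ≡ 0 at y ∈ {5}; common: ∅.
  x = 1: f ≡ 0 at y ∈ {0}; g ≡ 0 at y ∈ {2}; common: ∅.
  x = 2: f ≡ 0 at y ∈ {0}; g ≡ 0 at y ∈ {6}; common: ∅.
  x = 3: f ≡ 0 at y ∈ {0}; g ≡ 0 at y ∈ {3}; common: ∅.
  x = 4: f ≡ 0 at y ∈ {0}; g ≡ 0 at y ∈ {0}; common: {0}.
  x = 5: f ≡ 0 at y ∈ {0}; g ≡ 0 at y ∈ {4}; common: ∅.
  x = 6: f ≡ 0 at y ∈ {0}; g ≡ 0 at y ∈ {1}; common: ∅.
Collecting: common zeros = {(4, 0)}, so the count is 1.
Comparison with the Bézout bound: 1 ≤ 1 = deg(f)·deg(g), as expected for curves with no common component (the bound is attained).


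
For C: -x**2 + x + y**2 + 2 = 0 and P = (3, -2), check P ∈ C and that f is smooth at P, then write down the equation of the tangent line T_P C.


Tangent line at P: -5*x - 4*y + 7 = 0.

Step 1: f(3, -2) = 0, so P lies on C.
Step 2: partial derivatives
  f_x(x, y) = 1 - 2*x, f_y(x, y) = 2*y.
  f_x(P) = -5, f_y(P) = -4 (gradient nonzero, so P is smooth).
Step 3: tangent line at P: -5·(x − 3) + -4·(y − -2) = 0.
Expanding: -5*x - 4*y + 7 = 0.


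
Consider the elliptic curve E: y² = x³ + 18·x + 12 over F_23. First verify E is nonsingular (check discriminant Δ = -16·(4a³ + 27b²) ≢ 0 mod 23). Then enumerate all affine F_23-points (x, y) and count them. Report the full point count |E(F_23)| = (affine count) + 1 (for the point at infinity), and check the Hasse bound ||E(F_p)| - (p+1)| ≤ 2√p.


Affine points = {(0, 9), (0, 14), (1, 10), (1, 13), (3, 1), (3, 22), (8, 1), (8, 22), (9, 11), (9, 12), (11, 0), (12, 1), (12, 22), (14, 8), (14, 15), (15, 0), (16, 7), (16, 16), (18, 2), (18, 21), (20, 0), (22, 4), (22, 19)}; affine count = 23; |E(F_23)| = 24.

Discriminant check: Δ ∝ 4a³ + 27b² = 4·18³ + 27·12² = 4·5832 + 27·144 ≡ 7 (mod 23). Nonzero ⇒ E is nonsingular.
For each x ∈ F_23, compute rhs = x³ + 18·x + 12 mod 23, then count y ∈ F_23 with y² ≡ rhs.
  x = 0: rhs = 12, matching y values: 9, 14 (2 points).
  x = 1: rhs = 8, matching y values: 10, 13 (2 points).
  x = 2: rhs = 10, matching y values: none (0 points).
  x = 3: rhs = 1, matching y values: 1, 22 (2 points).
  x = 4: rhs = 10, matching y values: none (0 points).
  x = 5: rhs = 20, matching y values: none (0 points).
  x = 6: rhs = 14, matching y values: none (0 points).
  x = 7: rhs = 21, matching y values: none (0 points).
  x = 8: rhs = 1, matching y values: 1, 22 (2 points).
  x = 9: rhs = 6, matching y values: 11, 12 (2 points).
  x = 10: rhs = 19, matching y values: none (0 points).
  x = 11: rhs = 0, matching y values: 0 (1 points).
  x = 12: rhs = 1, matching y values: 1, 22 (2 points).
  x = 13: rhs = 5, matching y values: none (0 points).
  x = 14: rhs = 18, matching y values: 8, 15 (2 points).
  x = 15: rhs = 0, matching y values: 0 (1 points).
  x = 16: rhs = 3, matching y values: 7, 16 (2 points).
  x = 17: rhs = 10, matching y values: none (0 points).
  x = 18: rhs = 4, matching y values: 2, 21 (2 points).
  x = 19: rhs = 14, matching y values: none (0 points).
  x = 20: rhs = 0, matching y values: 0 (1 points).
  x = 21: rhs = 14, matching y values: none (0 points).
  x = 22: rhs = 16, matching y values: 4, 19 (2 points).
Total affine count: 23.
Full point count |E(F_23)| = 23 + 1 = 24.
Hasse bound: |24 − (23+1)| = |0| = 0 ≤ 2√23 ≈ 9.5917 ✓.


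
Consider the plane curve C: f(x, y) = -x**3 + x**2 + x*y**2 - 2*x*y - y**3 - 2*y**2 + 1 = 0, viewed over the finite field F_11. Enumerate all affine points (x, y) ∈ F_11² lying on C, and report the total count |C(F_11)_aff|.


Affine F_11-points: {(0, 3), (0, 7), (0, 10), (2, 7), (3, 2), (4, 8), (5, 0), (6, 5), (7, 5), (9, 4), (10, 5), (10, 7)}; count = 12.

For each of the 121 pairs (x, y) ∈ F_11², evaluate f(x, y) mod 11. Record the zeros.
  x = 0: [0↦1, 1↦9, 2↦7, 3↦0, 4↦4, 5↦2, 6↦10, 7↦0, 8↦10, 9↦1, 10↦0]  zeros at y ∈ {3, 7, 10}
  x = 1: [0↦1, 1↦8, 2↦7, 3↦3, 4↦1, 5↦6, 6↦1, 7↦2, 8↦3, 9↦9, 10↦3]  zeros at y ∈ ∅
  x = 2: [0↦8, 1↦3, 2↦3, 3↦2, 4↦5, 5↦6, 6↦10, 7↦0, 8↦3, 9↦2, 10↦2]  zeros at y ∈ {7}
  x = 3: [0↦5, 1↦10, 2↦0, 3↦2, 4↦10, 5↦7, 6↦9, 7↦10, 8↦4, 9↦7, 10↦2]  zeros at y ∈ {2}
  x = 4: [0↦8, 1↦1, 2↦3, 3↦8, 4↦10, 5↦3, 6↦3, 7↦4, 8↦0, 9↦7, 10↦8]  zeros at y ∈ {8}
  x = 5: [0↦0, 1↦3, 2↦6, 3↦3, 4↦10, 5↦10, 6↦8, 7↦9, 8↦7, 9↦7, 10↦3]  zeros at y ∈ {0}
  x = 6: [0↦8, 1↦10, 2↦3, 3↦3, 4↦4, 5↦0, 6↦7, 7↦8, 8↦8, 9↦1, 10↦3]  zeros at y ∈ {5}
  x = 7: [0↦4, 1↦5, 2↦10, 3↦2, 4↦8, 5↦0, 6↦5, 7↦6, 8↦8, 9↦5, 10↦2]  zeros at y ∈ {5}
  x = 8: [0↦4, 1↦4, 2↦10, 3↦5, 4↦5, 5↦4, 6↦7, 7↦8, 8↦1, 9↦2, 10↦5]  zeros at y ∈ ∅
  x = 9: [0↦2, 1↦1, 2↦8, 3↦6, 4↦0, 5↦6, 6↦7, 7↦8, 8↦3, 9↦8, 10↦6]  zeros at y ∈ {4}
  x = 10: [0↦3, 1↦1, 2↦9, 3↦10, 4↦9, 5↦0, 6↦10, 7↦0, 8↦8, 9↦6, 10↦10]  zeros at y ∈ {5, 7}
Collecting zeros: affine points = {(0, 3), (0, 7), (0, 10), (2, 7), (3, 2), (4, 8), (5, 0), (6, 5), (7, 5), (9, 4), (10, 5), (10, 7)}.
Total count |C(F_11)_aff| = 12.


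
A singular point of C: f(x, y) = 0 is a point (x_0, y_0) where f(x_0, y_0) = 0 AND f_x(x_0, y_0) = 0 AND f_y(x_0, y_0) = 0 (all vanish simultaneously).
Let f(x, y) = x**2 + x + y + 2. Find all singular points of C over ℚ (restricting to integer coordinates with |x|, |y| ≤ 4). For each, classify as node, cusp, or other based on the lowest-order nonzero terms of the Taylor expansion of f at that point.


No singular points in the scanned grid; C is smooth there.

Compute partial derivatives:
  f_x = 2*x + 1.
  f_y = 1.
f_y = 1 is a nonzero constant, so f_y never vanishes: no point (x, y) can satisfy f = f_x = f_y = 0. In particular no (x, y) ∈ {−4, ..., 4}² is singular; the curve is smooth.


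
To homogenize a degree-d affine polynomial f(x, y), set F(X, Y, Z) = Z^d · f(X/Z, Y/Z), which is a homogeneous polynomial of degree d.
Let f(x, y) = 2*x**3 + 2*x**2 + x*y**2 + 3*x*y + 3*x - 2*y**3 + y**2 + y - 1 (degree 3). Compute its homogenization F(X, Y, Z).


F(X, Y, Z) = 2*X**3 + 2*X**2*Z + X*Y**2 + 3*X*Y*Z + 3*X*Z**2 - 2*Y**3 + Y**2*Z + Y*Z**2 - Z**3

deg(f) = 3.
Substitute x = X/Z, y = Y/Z into f, then multiply by Z^3.
  monomial 2·x^3·y^0 ↦ 2·X^3·Y^0·Z^0.
  monomial 2·x^2·y^0 ↦ 2·X^2·Y^0·Z^1.
  monomial 1·x^1·y^2 ↦ 1·X^1·Y^2·Z^0.
  monomial 3·x^1·y^1 ↦ 3·X^1·Y^1·Z^1.
  monomial 3·x^1·y^0 ↦ 3·X^1·Y^0·Z^2.
  monomial -2·x^0·y^3 ↦ -2·X^0·Y^3·Z^0.
  monomial 1·x^0·y^2 ↦ 1·X^0·Y^2·Z^1.
  monomial 1·x^0·y^1 ↦ 1·X^0·Y^1·Z^2.
  monomial -1·x^0·y^0 ↦ -1·X^0·Y^0·Z^3.
Collecting: F(X, Y, Z) = 2*X**3 + 2*X**2*Z + X*Y**2 + 3*X*Y*Z + 3*X*Z**2 - 2*Y**3 + Y**2*Z + Y*Z**2 - Z**3.


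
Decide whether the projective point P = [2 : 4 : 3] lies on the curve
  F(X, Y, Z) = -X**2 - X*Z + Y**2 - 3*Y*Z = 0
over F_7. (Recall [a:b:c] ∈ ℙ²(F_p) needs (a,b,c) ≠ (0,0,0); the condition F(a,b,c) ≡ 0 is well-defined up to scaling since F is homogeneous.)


F(2,4,3) ≡ 5 (mod 7); P is NOT on the curve.

Evaluate F(2, 4, 3) term-by-term (mod 7).
  -X**2 ↦ -1·4·1·1 = -4
  -X*Z ↦ -1·2·1·3 = -6
  Y**2 ↦ 1·1·16·1 = 16
  -3*Y*Z ↦ -3·1·4·3 = -36
Sum: F(2, 4, 3) = (-4) + (-6) + (16) + (-36) = -30.
Reducing mod 7: -30 ≡ 5 (mod 7).
Since F(a, b, c) ≡ 5 ≠ 0 (mod 7), P does NOT lie on the curve.


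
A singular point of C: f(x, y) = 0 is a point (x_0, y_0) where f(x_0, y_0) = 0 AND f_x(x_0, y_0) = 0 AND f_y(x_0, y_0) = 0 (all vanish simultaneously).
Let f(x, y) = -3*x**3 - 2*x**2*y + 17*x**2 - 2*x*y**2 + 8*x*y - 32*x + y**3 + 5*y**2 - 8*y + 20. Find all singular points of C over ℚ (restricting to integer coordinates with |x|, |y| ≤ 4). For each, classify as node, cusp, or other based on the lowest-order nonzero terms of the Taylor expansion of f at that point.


Singular points: {(2, 0)}; classification: node.

Compute partial derivatives:
  f_x = -9*x**2 - 4*x*y + 34*x - 2*y**2 + 8*y - 32.
  f_y = -2*x**2 - 4*x*y + 8*x + 3*y**2 + 10*y - 8.
Scan x_0 ∈ {−4, ..., 4}. For each x_0, f_y(x_0, y) is a polynomial in y; find its integer roots y ∈ {−4, ..., 4}, then test f_x and f at those candidates.
  x = -4: f_y(-4, y) = 3*y**2 + 26*y - 72; no integer root y with |y| ≤ 4.
  x = -3: f_y(-3, y) = 3*y**2 + 22*y - 50; no integer root y with |y| ≤ 4.
  x = -2: f_y(-2, y) = 3*y**2 + 18*y - 32; no integer root y with |y| ≤ 4.
  x = -1: f_y(-1, y) = 3*y**2 + 14*y - 18; no integer root y with |y| ≤ 4.
  x = 0: f_y(0, y) = 3*y**2 + 10*y - 8; vanishes at y ∈ {-4}. (0, -4): f_x = -96 ≠ 0.
  x = 1: f_y(1, y) = 3*y**2 + 6*y - 2; no integer root y with |y| ≤ 4.
  x = 2: f_y(2, y) = 3*y**2 + 2*y; vanishes at y ∈ {0}. (2, 0): f_x = 0, f = 0 — SINGULAR.
  x = 3: f_y(3, y) = 3*y**2 - 2*y - 2; no integer root y with |y| ≤ 4.
  x = 4: f_y(4, y) = 3*y**2 - 6*y - 8; no integer root y with |y| ≤ 4.
Only singular point on the grid: (2, 0).
Classify: substitute x = 2 + u, y = 0 + v and expand: f = -3*u**3 - 2*u**2*v - u**2 - 2*u*v**2 + v**3 + v**2.
No constant or linear terms (consistent with a singular point). Quadratic part: -u**2 + v**2. Cubic part: -3*u**3 - 2*u**2*v - 2*u*v**2 + v**3.
The quadratic part v**2 - u**2 = (v − u)(v + u) splits into two distinct linear factors, so there are two distinct tangent lines y − 0 = ±(x − 2) — this is a node (ordinary double point).
Classification: node.


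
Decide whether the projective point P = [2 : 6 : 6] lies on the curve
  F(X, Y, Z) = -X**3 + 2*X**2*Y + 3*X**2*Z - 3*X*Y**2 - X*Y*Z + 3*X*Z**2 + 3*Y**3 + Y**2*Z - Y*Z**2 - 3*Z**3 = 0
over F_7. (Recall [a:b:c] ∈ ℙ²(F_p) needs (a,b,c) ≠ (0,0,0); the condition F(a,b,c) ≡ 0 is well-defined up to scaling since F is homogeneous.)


F(2,6,6) ≡ 5 (mod 7); P is NOT on the curve.

Evaluate F(2, 6, 6) term-by-term (mod 7).
  -X**3 ↦ -1·8·1·1 = -8
  2*X**2*Y ↦ 2·4·6·1 = 48
  3*X**2*Z ↦ 3·4·1·6 = 72
  -3*X*Y**2 ↦ -3·2·36·1 = -216
  -X*Y*Z ↦ -1·2·6·6 = -72
  3*X*Z**2 ↦ 3·2·1·36 = 216
  3*Y**3 ↦ 3·1·216·1 = 648
  Y**2*Z ↦ 1·1·36·6 = 216
  -Y*Z**2 ↦ -1·1·6·36 = -216
  -3*Z**3 ↦ -3·1·1·216 = -648
Sum: F(2, 6, 6) = (-8) + (48) + (72) + (-216) + (-72) + (216) + (648) + (216) + (-216) + (-648) = 40.
Reducing mod 7: 40 ≡ 5 (mod 7).
Since F(a, b, c) ≡ 5 ≠ 0 (mod 7), P does NOT lie on the curve.


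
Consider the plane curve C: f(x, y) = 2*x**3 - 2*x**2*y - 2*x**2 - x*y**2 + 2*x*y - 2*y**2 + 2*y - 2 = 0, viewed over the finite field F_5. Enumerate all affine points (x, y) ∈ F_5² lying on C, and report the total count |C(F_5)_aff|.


Affine F_5-points: {(1, 2), (2, 1), (4, 4)}; count = 3.

For each of the 25 pairs (x, y) ∈ F_5², evaluate f(x, y) mod 5. Record the zeros.
  x = 0: [0↦3, 1↦3, 2↦4, 3↦1, 4↦4]  zeros at y ∈ ∅
  x = 1: [0↦3, 1↦2, 2↦0, 3↦2, 4↦3]  zeros at y ∈ {2}
  x = 2: [0↦1, 1↦0, 2↦1, 3↦4, 4↦4]  zeros at y ∈ {1}
  x = 3: [0↦4, 1↦4, 2↦4, 3↦4, 4↦4]  zeros at y ∈ ∅
  x = 4: [0↦4, 1↦1, 2↦1, 3↦4, 4↦0]  zeros at y ∈ {4}
Collecting zeros: affine points = {(1, 2), (2, 1), (4, 4)}.
Total count |C(F_5)_aff| = 3.


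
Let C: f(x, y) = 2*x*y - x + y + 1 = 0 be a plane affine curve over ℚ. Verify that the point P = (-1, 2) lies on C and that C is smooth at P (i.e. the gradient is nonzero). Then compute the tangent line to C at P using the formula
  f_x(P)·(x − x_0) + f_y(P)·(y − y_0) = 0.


Tangent line at P: 3*x - y + 5 = 0.

Step 1: f(-1, 2) = 0, so P lies on C.
Step 2: partial derivatives
  f_x(x, y) = 2*y - 1, f_y(x, y) = 2*x + 1.
  f_x(P) = 3, f_y(P) = -1 (gradient nonzero, so P is smooth).
Step 3: tangent line at P: 3·(x − -1) + -1·(y − 2) = 0.
Expanding: 3*x - y + 5 = 0.


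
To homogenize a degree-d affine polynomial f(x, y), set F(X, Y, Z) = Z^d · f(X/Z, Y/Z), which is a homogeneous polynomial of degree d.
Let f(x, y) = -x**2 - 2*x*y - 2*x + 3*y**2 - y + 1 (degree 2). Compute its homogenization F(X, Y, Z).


F(X, Y, Z) = -X**2 - 2*X*Y - 2*X*Z + 3*Y**2 - Y*Z + Z**2

deg(f) = 2.
Substitute x = X/Z, y = Y/Z into f, then multiply by Z^2.
  monomial -1·x^2·y^0 ↦ -1·X^2·Y^0·Z^0.
  monomial -2·x^1·y^1 ↦ -2·X^1·Y^1·Z^0.
  monomial -2·x^1·y^0 ↦ -2·X^1·Y^0·Z^1.
  monomial 3·x^0·y^2 ↦ 3·X^0·Y^2·Z^0.
  monomial -1·x^0·y^1 ↦ -1·X^0·Y^1·Z^1.
  monomial 1·x^0·y^0 ↦ 1·X^0·Y^0·Z^2.
Collecting: F(X, Y, Z) = -X**2 - 2*X*Y - 2*X*Z + 3*Y**2 - Y*Z + Z**2.


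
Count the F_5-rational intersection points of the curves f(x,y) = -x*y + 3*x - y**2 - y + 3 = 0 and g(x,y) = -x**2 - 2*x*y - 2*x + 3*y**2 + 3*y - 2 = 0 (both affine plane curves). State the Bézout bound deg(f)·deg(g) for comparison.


Common zeros: ∅; count = 0; Bézout bound = 4.

deg(f) = 2, deg(g) = 2, so Bézout bound = 4.
Scan x ∈ F_5. For each x, list the y ∈ F_5 with f(x, y) ≡ 0 and those with g(x, y) ≡ 0 (mod 5); the common zeros in that column are the intersection.
  x = 0: f ≡ 0 at y ∈ ∅; g ≡ 0 at y ∈ ∅; common: ∅.
  x = 1: f ≡ 0 at y ∈ ∅; g ≡ 0 at y ∈ {0, 3}; common: ∅.
  x = 2: f ≡ 0 at y ∈ {1}; g ≡ 0 at y ∈ {0, 2}; common: ∅.
  x = 3: f ≡ 0 at y ∈ {2, 4}; g ≡ 0 at y ∈ ∅; common: ∅.
  x = 4: f ≡ 0 at y ∈ {0}; g ≡ 0 at y ∈ ∅; common: ∅.
Collecting: common zeros = ∅, so the count is 0.
Comparison with the Bézout bound: 0 ≤ 4 = deg(f)·deg(g), as expected for curves with no common component (the affine F_5-count falls short of the bound because intersections may lie at infinity, over extension fields, or carry multiplicity).


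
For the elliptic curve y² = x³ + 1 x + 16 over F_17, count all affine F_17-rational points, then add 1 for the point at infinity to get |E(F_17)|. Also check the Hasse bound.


Affine points = {(0, 4), (0, 13), (1, 1), (1, 16), (2, 3), (2, 14), (4, 4), (4, 13), (6, 0), (7, 3), (7, 14), (8, 3), (8, 14), (11, 7), (11, 10), (13, 4), (13, 13)}; affine count = 17; |E(F_17)| = 18.

Discriminant check: Δ ∝ 4a³ + 27b² = 4·1³ + 27·16² = 4·1 + 27·256 ≡ 14 (mod 17). Nonzero ⇒ E is nonsingular.
For each x ∈ F_17, compute rhs = x³ + 1·x + 16 mod 17, then count y ∈ F_17 with y² ≡ rhs.
  x = 0: rhs = 16, matching y values: 4, 13 (2 points).
  x = 1: rhs = 1, matching y values: 1, 16 (2 points).
  x = 2: rhs = 9, matching y values: 3, 14 (2 points).
  x = 3: rhs = 12, matching y values: none (0 points).
  x = 4: rhs = 16, matching y values: 4, 13 (2 points).
  x = 5: rhs = 10, matching y values: none (0 points).
  x = 6: rhs = 0, matching y values: 0 (1 points).
  x = 7: rhs = 9, matching y values: 3, 14 (2 points).
  x = 8: rhs = 9, matching y values: 3, 14 (2 points).
  x = 9: rhs = 6, matching y values: none (0 points).
  x = 10: rhs = 6, matching y values: none (0 points).
  x = 11: rhs = 15, matching y values: 7, 10 (2 points).
  x = 12: rhs = 5, matching y values: none (0 points).
  x = 13: rhs = 16, matching y values: 4, 13 (2 points).
  x = 14: rhs = 3, matching y values: none (0 points).
  x = 15: rhs = 6, matching y values: none (0 points).
  x = 16: rhs = 14, matching y values: none (0 points).
Total affine count: 17.
Full point count |E(F_17)| = 17 + 1 = 18.
Hasse bound: |18 − (17+1)| = |0| = 0 ≤ 2√17 ≈ 8.2462 ✓.


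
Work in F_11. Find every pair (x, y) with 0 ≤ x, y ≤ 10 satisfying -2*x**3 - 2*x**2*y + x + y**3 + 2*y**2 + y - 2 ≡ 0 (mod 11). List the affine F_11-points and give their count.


Affine F_11-points: {(1, 2), (3, 8), (4, 1), (4, 4), (5, 6), (6, 4), (6, 7), (6, 9), (7, 10), (8, 4)}; count = 10.

For each of the 121 pairs (x, y) ∈ F_11², evaluate f(x, y) mod 11. Record the zeros.
  x = 0: [0↦9, 1↦2, 2↦5, 3↦2, 4↦10, 5↦2, 6↦6, 7↦6, 8↦8, 9↦7, 10↦9]  zeros at y ∈ ∅
  x = 1: [0↦8, 1↦10, 2↦0, 3↦6, 4↦1, 5↦2, 6↦4, 7↦2, 8↦2, 9↦10, 10↦10]  zeros at y ∈ {2}
  x = 2: [0↦6, 1↦2, 2↦8, 3↦8, 4↦8, 5↦3, 6↦10, 7↦2, 8↦7, 9↦9, 10↦3]  zeros at y ∈ ∅
  x = 3: [0↦2, 1↦10, 2↦6, 3↦7, 4↦8, 5↦4, 6↦1, 7↦5, 8↦0, 9↦3, 10↦9]  zeros at y ∈ {8}
  x = 4: [0↦6, 1↦0, 2↦4, 3↦2, 4↦0, 5↦4, 6↦9, 7↦10, 8↦2, 9↦2, 10↦5]  zeros at y ∈ {1, 4}
  x = 5: [0↦6, 1↦4, 2↦1, 3↦3, 4↦5, 5↦2, 6↦0, 7↦5, 8↦1, 9↦5, 10↦1]  zeros at y ∈ {6}
  x = 6: [0↦1, 1↦10, 2↦7, 3↦9, 4↦0, 5↦8, 6↦6, 7↦0, 8↦7, 9↦0, 10↦7]  zeros at y ∈ {4, 7, 9}
  x = 7: [0↦1, 1↦6, 2↦10, 3↦8, 4↦6, 5↦10, 6↦4, 7↦5, 8↦8, 9↦8, 10↦0]  zeros at y ∈ {10}
  x = 8: [0↦5, 1↦2, 2↦9, 3↦10, 4↦0, 5↦7, 6↦4, 7↦8, 8↦3, 9↦6, 10↦1]  zeros at y ∈ {4}
  x = 9: [0↦1, 1↦8, 2↦3, 3↦3, 4↦3, 5↦9, 6↦5, 7↦8, 8↦2, 9↦4, 10↦9]  zeros at y ∈ ∅
  x = 10: [0↦10, 1↦1, 2↦2, 3↦8, 4↦3, 5↦4, 6↦6, 7↦4, 8↦4, 9↦1, 10↦1]  zeros at y ∈ ∅
Collecting zeros: affine points = {(1, 2), (3, 8), (4, 1), (4, 4), (5, 6), (6, 4), (6, 7), (6, 9), (7, 10), (8, 4)}.
Total count |C(F_11)_aff| = 10.


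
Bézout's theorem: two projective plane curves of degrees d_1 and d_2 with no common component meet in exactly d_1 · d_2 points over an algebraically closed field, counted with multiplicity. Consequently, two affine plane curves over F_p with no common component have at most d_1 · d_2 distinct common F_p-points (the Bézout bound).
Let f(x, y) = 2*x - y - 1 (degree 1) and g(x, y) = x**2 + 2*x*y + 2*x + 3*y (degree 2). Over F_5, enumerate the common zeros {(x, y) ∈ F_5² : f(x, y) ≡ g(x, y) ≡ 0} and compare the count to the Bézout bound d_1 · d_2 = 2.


Common zeros: {(3, 0)}; count = 1; Bézout bound = 2.

deg(f) = 1, deg(g) = 2, so Bézout bound = 2.
Scan x ∈ F_5. For each x, list the y ∈ F_5 with f(x, y) ≡ 0 and those with g(x, y) ≡ 0 (mod 5); the common zeros in that column are the intersection.
  x = 0: f ≡ 0 at y ∈ {4}; g ≡ 0 at y ∈ {0}; common: ∅.
  x = 1: f ≡ 0 at y ∈ {1}; g ≡ 0 at y ∈ ∅; common: ∅.
  x = 2: f ≡ 0 at y ∈ {3}; g ≡ 0 at y ∈ {1}; common: ∅.
  x = 3: f ≡ 0 at y ∈ {0}; g ≡ 0 at y ∈ {0}; common: {0}.
  x = 4: f ≡ 0 at y ∈ {2}; g ≡ 0 at y ∈ {1}; common: ∅.
Collecting: common zeros = {(3, 0)}, so the count is 1.
Comparison with the Bézout bound: 1 ≤ 2 = deg(f)·deg(g), as expected for curves with no common component (the affine F_5-count falls short of the bound because intersections may lie at infinity, over extension fields, or carry multiplicity).


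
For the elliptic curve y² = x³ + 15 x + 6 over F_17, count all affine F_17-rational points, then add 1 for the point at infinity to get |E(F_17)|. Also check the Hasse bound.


Affine points = {(5, 6), (5, 11), (8, 3), (8, 14), (10, 0), (13, 1), (13, 16), (14, 6), (14, 11), (15, 6), (15, 11)}; affine count = 11; |E(F_17)| = 12.

Discriminant check: Δ ∝ 4a³ + 27b² = 4·15³ + 27·6² = 4·3375 + 27·36 ≡ 5 (mod 17). Nonzero ⇒ E is nonsingular.
For each x ∈ F_17, compute rhs = x³ + 15·x + 6 mod 17, then count y ∈ F_17 with y² ≡ rhs.
  x = 0: rhs = 6, matching y values: none (0 points).
  x = 1: rhs = 5, matching y values: none (0 points).
  x = 2: rhs = 10, matching y values: none (0 points).
  x = 3: rhs = 10, matching y values: none (0 points).
  x = 4: rhs = 11, matching y values: none (0 points).
  x = 5: rhs = 2, matching y values: 6, 11 (2 points).
  x = 6: rhs = 6, matching y values: none (0 points).
  x = 7: rhs = 12, matching y values: none (0 points).
  x = 8: rhs = 9, matching y values: 3, 14 (2 points).
  x = 9: rhs = 3, matching y values: none (0 points).
  x = 10: rhs = 0, matching y values: 0 (1 points).
  x = 11: rhs = 6, matching y values: none (0 points).
  x = 12: rhs = 10, matching y values: none (0 points).
  x = 13: rhs = 1, matching y values: 1, 16 (2 points).
  x = 14: rhs = 2, matching y values: 6, 11 (2 points).
  x = 15: rhs = 2, matching y values: 6, 11 (2 points).
  x = 16: rhs = 7, matching y values: none (0 points).
Total affine count: 11.
Full point count |E(F_17)| = 11 + 1 = 12.
Hasse bound: |12 − (17+1)| = |-6| = 6 ≤ 2√17 ≈ 8.2462 ✓.


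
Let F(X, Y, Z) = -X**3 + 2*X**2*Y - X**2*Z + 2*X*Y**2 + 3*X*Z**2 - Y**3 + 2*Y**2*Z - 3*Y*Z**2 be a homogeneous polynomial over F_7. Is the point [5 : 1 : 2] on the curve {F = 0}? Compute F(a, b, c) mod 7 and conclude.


F(5,1,2) ≡ 6 (mod 7); P is NOT on the curve.

Evaluate F(5, 1, 2) term-by-term (mod 7).
  -X**3 ↦ -1·125·1·1 = -125
  2*X**2*Y ↦ 2·25·1·1 = 50
  -X**2*Z ↦ -1·25·1·2 = -50
  2*X*Y**2 ↦ 2·5·1·1 = 10
  3*X*Z**2 ↦ 3·5·1·4 = 60
  -Y**3 ↦ -1·1·1·1 = -1
  2*Y**2*Z ↦ 2·1·1·2 = 4
  -3*Y*Z**2 ↦ -3·1·1·4 = -12
Sum: F(5, 1, 2) = (-125) + (50) + (-50) + (10) + (60) + (-1) + (4) + (-12) = -64.
Reducing mod 7: -64 ≡ 6 (mod 7).
Since F(a, b, c) ≡ 6 ≠ 0 (mod 7), P does NOT lie on the curve.


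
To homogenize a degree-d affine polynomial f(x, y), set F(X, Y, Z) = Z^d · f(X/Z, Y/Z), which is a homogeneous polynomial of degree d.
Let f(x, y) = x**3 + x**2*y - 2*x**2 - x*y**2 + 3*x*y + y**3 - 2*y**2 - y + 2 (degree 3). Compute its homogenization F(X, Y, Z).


F(X, Y, Z) = X**3 + X**2*Y - 2*X**2*Z - X*Y**2 + 3*X*Y*Z + Y**3 - 2*Y**2*Z - Y*Z**2 + 2*Z**3

deg(f) = 3.
Substitute x = X/Z, y = Y/Z into f, then multiply by Z^3.
  monomial 1·x^3·y^0 ↦ 1·X^3·Y^0·Z^0.
  monomial 1·x^2·y^1 ↦ 1·X^2·Y^1·Z^0.
  monomial -2·x^2·y^0 ↦ -2·X^2·Y^0·Z^1.
  monomial -1·x^1·y^2 ↦ -1·X^1·Y^2·Z^0.
  monomial 3·x^1·y^1 ↦ 3·X^1·Y^1·Z^1.
  monomial 1·x^0·y^3 ↦ 1·X^0·Y^3·Z^0.
  monomial -2·x^0·y^2 ↦ -2·X^0·Y^2·Z^1.
  monomial -1·x^0·y^1 ↦ -1·X^0·Y^1·Z^2.
  monomial 2·x^0·y^0 ↦ 2·X^0·Y^0·Z^3.
Collecting: F(X, Y, Z) = X**3 + X**2*Y - 2*X**2*Z - X*Y**2 + 3*X*Y*Z + Y**3 - 2*Y**2*Z - Y*Z**2 + 2*Z**3.


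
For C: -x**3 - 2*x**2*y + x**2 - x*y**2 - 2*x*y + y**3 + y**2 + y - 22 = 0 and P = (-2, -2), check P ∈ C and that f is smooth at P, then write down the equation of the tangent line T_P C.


Tangent line at P: -32*x - 3*y - 70 = 0.

Step 1: f(-2, -2) = 0, so P lies on C.
Step 2: partial derivatives
  f_x(x, y) = -3*x**2 - 4*x*y + 2*x - y**2 - 2*y, f_y(x, y) = -2*x**2 - 2*x*y - 2*x + 3*y**2 + 2*y + 1.
  f_x(P) = -32, f_y(P) = -3 (gradient nonzero, so P is smooth).
Step 3: tangent line at P: -32·(x − -2) + -3·(y − -2) = 0.
Expanding: -32*x - 3*y - 70 = 0.


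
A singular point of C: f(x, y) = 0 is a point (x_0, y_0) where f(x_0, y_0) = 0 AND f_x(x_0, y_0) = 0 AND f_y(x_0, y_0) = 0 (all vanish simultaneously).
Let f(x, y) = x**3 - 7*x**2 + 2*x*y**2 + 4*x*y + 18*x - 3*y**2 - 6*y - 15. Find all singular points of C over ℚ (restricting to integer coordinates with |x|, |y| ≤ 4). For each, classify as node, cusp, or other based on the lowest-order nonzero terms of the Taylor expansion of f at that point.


Singular points: {(2, -1)}; classification: node.

Compute partial derivatives:
  f_x = 3*x**2 - 14*x + 2*y**2 + 4*y + 18.
  f_y = 4*x*y + 4*x - 6*y - 6.
Scan x_0 ∈ {−4, ..., 4}. For each x_0, f_y(x_0, y) is a polynomial in y; find its integer roots y ∈ {−4, ..., 4}, then test f_x and f at those candidates.
  x = -4: f_y(-4, y) = -22*y - 22; vanishes at y ∈ {-1}. (-4, -1): f_x = 120 ≠ 0.
  x = -3: f_y(-3, y) = -18*y - 18; vanishes at y ∈ {-1}. (-3, -1): f_x = 85 ≠ 0.
  x = -2: f_y(-2, y) = -14*y - 14; vanishes at y ∈ {-1}. (-2, -1): f_x = 56 ≠ 0.
  x = -1: f_y(-1, y) = -10*y - 10; vanishes at y ∈ {-1}. (-1, -1): f_x = 33 ≠ 0.
  x = 0: f_y(0, y) = -6*y - 6; vanishes at y ∈ {-1}. (0, -1): f_x = 16 ≠ 0.
  x = 1: f_y(1, y) = -2*y - 2; vanishes at y ∈ {-1}. (1, -1): f_x = 5 ≠ 0.
  x = 2: f_y(2, y) = 2*y + 2; vanishes at y ∈ {-1}. (2, -1): f_x = 0, f = 0 — SINGULAR.
  x = 3: f_y(3, y) = 6*y + 6; vanishes at y ∈ {-1}. (3, -1): f_x = 1 ≠ 0.
  x = 4: f_y(4, y) = 10*y + 10; vanishes at y ∈ {-1}. (4, -1): f_x = 8 ≠ 0.
Only singular point on the grid: (2, -1).
Classify: substitute x = 2 + u, y = -1 + v and expand: f = u**3 - u**2 + 2*u*v**2 + v**2.
No constant or linear terms (consistent with a singular point). Quadratic part: -u**2 + v**2. Cubic part: u**3 + 2*u*v**2.
The quadratic part v**2 - u**2 = (v − u)(v + u) splits into two distinct linear factors, so there are two distinct tangent lines y − -1 = ±(x − 2) — this is a node (ordinary double point).
Classification: node.


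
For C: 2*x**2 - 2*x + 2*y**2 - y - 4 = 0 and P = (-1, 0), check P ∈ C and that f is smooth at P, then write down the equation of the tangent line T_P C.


Tangent line at P: -6*x - y - 6 = 0.

Step 1: f(-1, 0) = 0, so P lies on C.
Step 2: partial derivatives
  f_x(x, y) = 4*x - 2, f_y(x, y) = 4*y - 1.
  f_x(P) = -6, f_y(P) = -1 (gradient nonzero, so P is smooth).
Step 3: tangent line at P: -6·(x − -1) + -1·(y − 0) = 0.
Expanding: -6*x - y - 6 = 0.


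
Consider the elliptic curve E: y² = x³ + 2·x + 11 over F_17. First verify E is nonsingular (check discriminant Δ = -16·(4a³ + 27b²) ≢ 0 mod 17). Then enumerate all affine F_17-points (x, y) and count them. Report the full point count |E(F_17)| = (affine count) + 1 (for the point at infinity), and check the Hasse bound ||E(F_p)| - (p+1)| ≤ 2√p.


Affine points = {(4, 7), (4, 10), (6, 1), (6, 16), (11, 2), (11, 15), (15, 4), (15, 13), (16, 5), (16, 12)}; affine count = 10; |E(F_17)| = 11.

Discriminant check: Δ ∝ 4a³ + 27b² = 4·2³ + 27·11² = 4·8 + 27·121 ≡ 1 (mod 17). Nonzero ⇒ E is nonsingular.
For each x ∈ F_17, compute rhs = x³ + 2·x + 11 mod 17, then count y ∈ F_17 with y² ≡ rhs.
  x = 0: rhs = 11, matching y values: none (0 points).
  x = 1: rhs = 14, matching y values: none (0 points).
  x = 2: rhs = 6, matching y values: none (0 points).
  x = 3: rhs = 10, matching y values: none (0 points).
  x = 4: rhs = 15, matching y values: 7, 10 (2 points).
  x = 5: rhs = 10, matching y values: none (0 points).
  x = 6: rhs = 1, matching y values: 1, 16 (2 points).
  x = 7: rhs = 11, matching y values: none (0 points).
  x = 8: rhs = 12, matching y values: none (0 points).
  x = 9: rhs = 10, matching y values: none (0 points).
  x = 10: rhs = 11, matching y values: none (0 points).
  x = 11: rhs = 4, matching y values: 2, 15 (2 points).
  x = 12: rhs = 12, matching y values: none (0 points).
  x = 13: rhs = 7, matching y values: none (0 points).
  x = 14: rhs = 12, matching y values: none (0 points).
  x = 15: rhs = 16, matching y values: 4, 13 (2 points).
  x = 16: rhs = 8, matching y values: 5, 12 (2 points).
Total affine count: 10.
Full point count |E(F_17)| = 10 + 1 = 11.
Hasse bound: |11 − (17+1)| = |-7| = 7 ≤ 2√17 ≈ 8.2462 ✓.


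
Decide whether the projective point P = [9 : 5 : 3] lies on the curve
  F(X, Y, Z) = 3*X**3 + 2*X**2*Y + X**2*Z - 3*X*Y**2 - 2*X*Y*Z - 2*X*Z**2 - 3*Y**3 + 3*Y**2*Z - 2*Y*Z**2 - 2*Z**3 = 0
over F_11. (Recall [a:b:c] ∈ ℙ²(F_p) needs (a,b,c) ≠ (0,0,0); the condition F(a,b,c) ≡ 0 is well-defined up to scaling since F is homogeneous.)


F(9,5,3) ≡ 2 (mod 11); P is NOT on the curve.

Evaluate F(9, 5, 3) term-by-term (mod 11).
  3*X**3 ↦ 3·729·1·1 = 2187
  2*X**2*Y ↦ 2·81·5·1 = 810
  X**2*Z ↦ 1·81·1·3 = 243
  -3*X*Y**2 ↦ -3·9·25·1 = -675
  -2*X*Y*Z ↦ -2·9·5·3 = -270
  -2*X*Z**2 ↦ -2·9·1·9 = -162
  -3*Y**3 ↦ -3·1·125·1 = -375
  3*Y**2*Z ↦ 3·1·25·3 = 225
  -2*Y*Z**2 ↦ -2·1·5·9 = -90
  -2*Z**3 ↦ -2·1·1·27 = -54
Sum: F(9, 5, 3) = (2187) + (810) + (243) + (-675) + (-270) + (-162) + (-375) + (225) + (-90) + (-54) = 1839.
Reducing mod 11: 1839 ≡ 2 (mod 11).
Since F(a, b, c) ≡ 2 ≠ 0 (mod 11), P does NOT lie on the curve.


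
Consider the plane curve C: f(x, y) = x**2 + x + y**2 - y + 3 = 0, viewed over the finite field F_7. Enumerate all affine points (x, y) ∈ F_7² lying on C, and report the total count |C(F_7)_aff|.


Affine F_7-points: {(1, 2), (1, 6), (2, 4), (3, 3), (3, 5), (4, 4), (5, 2), (5, 6)}; count = 8.

For each of the 49 pairs (x, y) ∈ F_7², evaluate f(x, y) mod 7. Record the zeros.
  x = 0: [0↦3, 1↦3, 2↦5, 3↦2, 4↦1, 5↦2, 6↦5]  zeros at y ∈ ∅
  x = 1: [0↦5, 1↦5, 2↦0, 3↦4, 4↦3, 5↦4, 6↦0]  zeros at y ∈ {2, 6}
  x = 2: [0↦2, 1↦2, 2↦4, 3↦1, 4↦0, 5↦1, 6↦4]  zeros at y ∈ {4}
  x = 3: [0↦1, 1↦1, 2↦3, 3↦0, 4↦6, 5↦0, 6↦3]  zeros at y ∈ {3, 5}
  x = 4: [0↦2, 1↦2, 2↦4, 3↦1, 4↦0, 5↦1, 6↦4]  zeros at y ∈ {4}
  x = 5: [0↦5, 1↦5, 2↦0, 3↦4, 4↦3, 5↦4, 6↦0]  zeros at y ∈ {2, 6}
  x = 6: [0↦3, 1↦3, 2↦5, 3↦2, 4↦1, 5↦2, 6↦5]  zeros at y ∈ ∅
Collecting zeros: affine points = {(1, 2), (1, 6), (2, 4), (3, 3), (3, 5), (4, 4), (5, 2), (5, 6)}.
Total count |C(F_7)_aff| = 8.


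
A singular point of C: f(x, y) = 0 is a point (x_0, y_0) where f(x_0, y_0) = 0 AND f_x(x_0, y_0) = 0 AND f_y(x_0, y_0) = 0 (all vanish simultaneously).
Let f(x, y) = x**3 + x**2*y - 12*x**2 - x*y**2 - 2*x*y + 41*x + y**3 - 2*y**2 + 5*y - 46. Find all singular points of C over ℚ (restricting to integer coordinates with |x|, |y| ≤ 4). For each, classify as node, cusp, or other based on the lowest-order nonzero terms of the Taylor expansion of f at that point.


Singular points: {(3, 2)}; classification: node.

Compute partial derivatives:
  f_x = 3*x**2 + 2*x*y - 24*x - y**2 - 2*y + 41.
  f_y = x**2 - 2*x*y - 2*x + 3*y**2 - 4*y + 5.
Scan x_0 ∈ {−4, ..., 4}. For each x_0, f_y(x_0, y) is a polynomial in y; find its integer roots y ∈ {−4, ..., 4}, then test f_x and f at those candidates.
  x = -4: f_y(-4, y) = 3*y**2 + 4*y + 29; no integer root y with |y| ≤ 4.
  x = -3: f_y(-3, y) = 3*y**2 + 2*y + 20; no integer root y with |y| ≤ 4.
  x = -2: f_y(-2, y) = 3*y**2 + 13; no integer root y with |y| ≤ 4.
  x = -1: f_y(-1, y) = 3*y**2 - 2*y + 8; no integer root y with |y| ≤ 4.
  x = 0: f_y(0, y) = 3*y**2 - 4*y + 5; no integer root y with |y| ≤ 4.
  x = 1: f_y(1, y) = 3*y**2 - 6*y + 4; no integer root y with |y| ≤ 4.
  x = 2: f_y(2, y) = 3*y**2 - 8*y + 5; vanishes at y ∈ {1}. (2, 1): f_x = 6 ≠ 0.
  x = 3: f_y(3, y) = 3*y**2 - 10*y + 8; vanishes at y ∈ {2}. (3, 2): f_x = 0, f = 0 — SINGULAR.
  x = 4: f_y(4, y) = 3*y**2 - 12*y + 13; no integer root y with |y| ≤ 4.
Only singular point on the grid: (3, 2).
Classify: substitute x = 3 + u, y = 2 + v and expand: f = u**3 + u**2*v - u**2 - u*v**2 + v**3 + v**2.
No constant or linear terms (consistent with a singular point). Quadratic part: -u**2 + v**2. Cubic part: u**3 + u**2*v - u*v**2 + v**3.
The quadratic part v**2 - u**2 = (v − u)(v + u) splits into two distinct linear factors, so there are two distinct tangent lines y − 2 = ±(x − 3) — this is a node (ordinary double point).
Classification: node.


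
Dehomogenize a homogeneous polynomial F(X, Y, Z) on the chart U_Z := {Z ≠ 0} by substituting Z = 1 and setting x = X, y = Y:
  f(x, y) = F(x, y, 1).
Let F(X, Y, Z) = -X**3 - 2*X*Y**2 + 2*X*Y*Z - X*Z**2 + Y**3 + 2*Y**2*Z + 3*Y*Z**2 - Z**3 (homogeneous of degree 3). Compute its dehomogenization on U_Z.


f(x, y) = -x**3 - 2*x*y**2 + 2*x*y - x + y**3 + 2*y**2 + 3*y - 1

On U_Z we set Z = 1. Each monomial c·X^i·Y^j·Z^k in F becomes c·x^i·y^j·1^k = c·x^i·y^j.
Substituting Z = 1: F(X, Y, 1) = -x**3 - 2*x*y**2 + 2*x*y - x + y**3 + 2*y**2 + 3*y - 1.
Note: deg(f) ≤ deg(F) = 3; strict inequality happens when F is divisible by Z (lost terms).


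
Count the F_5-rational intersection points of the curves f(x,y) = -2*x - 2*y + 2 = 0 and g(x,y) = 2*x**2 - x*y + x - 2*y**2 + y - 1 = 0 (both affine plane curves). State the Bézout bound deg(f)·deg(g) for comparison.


Common zeros: ∅; count = 0; Bézout bound = 2.

deg(f) = 1, deg(g) = 2, so Bézout bound = 2.
Scan x ∈ F_5. For each x, list the y ∈ F_5 with f(x, y) ≡ 0 and those with g(x, y) ≡ 0 (mod 5); the common zeros in that column are the intersection.
  x = 0: f ≡ 0 at y ∈ {1}; g ≡ 0 at y ∈ ∅; common: ∅.
  x = 1: f ≡ 0 at y ∈ {0}; g ≡ 0 at y ∈ {1, 4}; common: ∅.
  x = 2: f ≡ 0 at y ∈ {4}; g ≡ 0 at y ∈ ∅; common: ∅.
  x = 3: f ≡ 0 at y ∈ {3}; g ≡ 0 at y ∈ {0, 4}; common: ∅.
  x = 4: f ≡ 0 at y ∈ {2}; g ≡ 0 at y ∈ {0, 1}; common: ∅.
Collecting: common zeros = ∅, so the count is 0.
Comparison with the Bézout bound: 0 ≤ 2 = deg(f)·deg(g), as expected for curves with no common component (the affine F_5-count falls short of the bound because intersections may lie at infinity, over extension fields, or carry multiplicity).


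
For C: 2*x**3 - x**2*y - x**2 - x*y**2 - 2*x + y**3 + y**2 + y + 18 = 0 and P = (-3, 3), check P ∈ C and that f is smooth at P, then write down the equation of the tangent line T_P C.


Tangent line at P: 67*x + 43*y + 72 = 0.

Step 1: f(-3, 3) = 0, so P lies on C.
Step 2: partial derivatives
  f_x(x, y) = 6*x**2 - 2*x*y - 2*x - y**2 - 2, f_y(x, y) = -x**2 - 2*x*y + 3*y**2 + 2*y + 1.
  f_x(P) = 67, f_y(P) = 43 (gradient nonzero, so P is smooth).
Step 3: tangent line at P: 67·(x − -3) + 43·(y − 3) = 0.
Expanding: 67*x + 43*y + 72 = 0.


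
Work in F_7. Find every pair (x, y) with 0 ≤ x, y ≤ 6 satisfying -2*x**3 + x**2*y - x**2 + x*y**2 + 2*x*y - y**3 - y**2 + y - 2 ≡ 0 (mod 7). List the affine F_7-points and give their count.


Affine F_7-points: {(0, 3), (0, 5), (2, 5), (4, 1), (5, 1), (5, 4), (5, 6)}; count = 7.

For each of the 49 pairs (x, y) ∈ F_7², evaluate f(x, y) mod 7. Record the zeros.
  x = 0: [0↦5, 1↦4, 2↦2, 3↦0, 4↦6, 5↦0, 6↦4]  zeros at y ∈ {3, 5}
  x = 1: [0↦2, 1↦5, 2↦2, 3↦1, 4↦3, 5↦2, 6↦6]  zeros at y ∈ ∅
  x = 2: [0↦6, 1↦1, 2↦6, 3↦1, 4↦1, 5↦0, 6↦6]  zeros at y ∈ {5}
  x = 3: [0↦5, 1↦1, 2↦2, 3↦2, 4↦2, 5↦3, 6↦6]  zeros at y ∈ ∅
  x = 4: [0↦1, 1↦0, 2↦6, 3↦6, 4↦1, 5↦6, 6↦1]  zeros at y ∈ {1}
  x = 5: [0↦3, 1↦0, 2↦6, 3↦1, 4↦0, 5↦4, 6↦0]  zeros at y ∈ {1, 4, 6}
  x = 6: [0↦6, 1↦3, 2↦4, 3↦3, 4↦1, 5↦6, 6↦5]  zeros at y ∈ ∅
Collecting zeros: affine points = {(0, 3), (0, 5), (2, 5), (4, 1), (5, 1), (5, 4), (5, 6)}.
Total count |C(F_7)_aff| = 7.
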